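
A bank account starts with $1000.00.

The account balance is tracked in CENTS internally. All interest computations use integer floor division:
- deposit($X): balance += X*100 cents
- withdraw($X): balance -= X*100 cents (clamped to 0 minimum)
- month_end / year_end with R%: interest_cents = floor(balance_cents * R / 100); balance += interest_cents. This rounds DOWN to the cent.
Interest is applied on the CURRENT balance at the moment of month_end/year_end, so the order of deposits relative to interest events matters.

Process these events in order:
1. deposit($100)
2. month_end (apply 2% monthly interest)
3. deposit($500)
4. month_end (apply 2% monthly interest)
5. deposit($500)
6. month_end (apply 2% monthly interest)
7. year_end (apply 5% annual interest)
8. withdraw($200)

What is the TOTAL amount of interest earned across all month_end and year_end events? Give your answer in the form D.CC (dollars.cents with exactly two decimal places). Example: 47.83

After 1 (deposit($100)): balance=$1100.00 total_interest=$0.00
After 2 (month_end (apply 2% monthly interest)): balance=$1122.00 total_interest=$22.00
After 3 (deposit($500)): balance=$1622.00 total_interest=$22.00
After 4 (month_end (apply 2% monthly interest)): balance=$1654.44 total_interest=$54.44
After 5 (deposit($500)): balance=$2154.44 total_interest=$54.44
After 6 (month_end (apply 2% monthly interest)): balance=$2197.52 total_interest=$97.52
After 7 (year_end (apply 5% annual interest)): balance=$2307.39 total_interest=$207.39
After 8 (withdraw($200)): balance=$2107.39 total_interest=$207.39

Answer: 207.39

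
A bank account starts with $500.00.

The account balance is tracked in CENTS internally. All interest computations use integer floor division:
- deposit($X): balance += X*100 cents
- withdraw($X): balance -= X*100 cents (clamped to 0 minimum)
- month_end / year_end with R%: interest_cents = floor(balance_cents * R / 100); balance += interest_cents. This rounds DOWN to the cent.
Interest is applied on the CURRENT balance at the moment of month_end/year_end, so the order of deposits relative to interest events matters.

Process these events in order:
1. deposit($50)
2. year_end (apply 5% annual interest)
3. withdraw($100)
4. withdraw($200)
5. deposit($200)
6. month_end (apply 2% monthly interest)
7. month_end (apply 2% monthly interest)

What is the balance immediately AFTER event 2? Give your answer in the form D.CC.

Answer: 577.50

Derivation:
After 1 (deposit($50)): balance=$550.00 total_interest=$0.00
After 2 (year_end (apply 5% annual interest)): balance=$577.50 total_interest=$27.50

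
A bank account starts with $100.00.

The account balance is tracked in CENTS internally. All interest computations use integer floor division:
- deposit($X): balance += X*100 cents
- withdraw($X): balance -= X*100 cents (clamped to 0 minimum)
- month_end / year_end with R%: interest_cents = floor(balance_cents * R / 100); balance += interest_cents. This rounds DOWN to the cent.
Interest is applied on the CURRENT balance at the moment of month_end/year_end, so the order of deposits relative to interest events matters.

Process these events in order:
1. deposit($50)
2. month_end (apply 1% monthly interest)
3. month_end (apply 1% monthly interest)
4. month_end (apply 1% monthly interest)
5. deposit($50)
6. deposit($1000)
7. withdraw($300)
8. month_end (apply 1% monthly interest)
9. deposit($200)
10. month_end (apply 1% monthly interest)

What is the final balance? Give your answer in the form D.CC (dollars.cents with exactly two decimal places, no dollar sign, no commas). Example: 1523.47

Answer: 1124.71

Derivation:
After 1 (deposit($50)): balance=$150.00 total_interest=$0.00
After 2 (month_end (apply 1% monthly interest)): balance=$151.50 total_interest=$1.50
After 3 (month_end (apply 1% monthly interest)): balance=$153.01 total_interest=$3.01
After 4 (month_end (apply 1% monthly interest)): balance=$154.54 total_interest=$4.54
After 5 (deposit($50)): balance=$204.54 total_interest=$4.54
After 6 (deposit($1000)): balance=$1204.54 total_interest=$4.54
After 7 (withdraw($300)): balance=$904.54 total_interest=$4.54
After 8 (month_end (apply 1% monthly interest)): balance=$913.58 total_interest=$13.58
After 9 (deposit($200)): balance=$1113.58 total_interest=$13.58
After 10 (month_end (apply 1% monthly interest)): balance=$1124.71 total_interest=$24.71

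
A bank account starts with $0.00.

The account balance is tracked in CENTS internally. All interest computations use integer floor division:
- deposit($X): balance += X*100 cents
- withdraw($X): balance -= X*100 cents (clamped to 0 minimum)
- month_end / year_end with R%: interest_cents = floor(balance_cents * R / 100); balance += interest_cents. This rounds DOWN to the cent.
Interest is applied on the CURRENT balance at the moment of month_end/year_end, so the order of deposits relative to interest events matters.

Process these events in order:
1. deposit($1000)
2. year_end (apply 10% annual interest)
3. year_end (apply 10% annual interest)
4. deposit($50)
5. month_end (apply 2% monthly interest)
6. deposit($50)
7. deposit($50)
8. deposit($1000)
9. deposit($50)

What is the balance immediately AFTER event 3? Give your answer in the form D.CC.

Answer: 1210.00

Derivation:
After 1 (deposit($1000)): balance=$1000.00 total_interest=$0.00
After 2 (year_end (apply 10% annual interest)): balance=$1100.00 total_interest=$100.00
After 3 (year_end (apply 10% annual interest)): balance=$1210.00 total_interest=$210.00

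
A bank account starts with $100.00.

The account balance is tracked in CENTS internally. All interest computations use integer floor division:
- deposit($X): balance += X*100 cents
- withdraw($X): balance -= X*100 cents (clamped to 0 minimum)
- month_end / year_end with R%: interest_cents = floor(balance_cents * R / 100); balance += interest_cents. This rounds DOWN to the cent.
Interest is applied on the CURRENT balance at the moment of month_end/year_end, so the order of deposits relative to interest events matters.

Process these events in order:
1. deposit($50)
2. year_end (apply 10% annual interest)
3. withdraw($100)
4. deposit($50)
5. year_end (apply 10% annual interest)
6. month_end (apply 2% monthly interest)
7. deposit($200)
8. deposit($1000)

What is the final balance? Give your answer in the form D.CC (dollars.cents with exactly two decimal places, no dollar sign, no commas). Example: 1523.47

After 1 (deposit($50)): balance=$150.00 total_interest=$0.00
After 2 (year_end (apply 10% annual interest)): balance=$165.00 total_interest=$15.00
After 3 (withdraw($100)): balance=$65.00 total_interest=$15.00
After 4 (deposit($50)): balance=$115.00 total_interest=$15.00
After 5 (year_end (apply 10% annual interest)): balance=$126.50 total_interest=$26.50
After 6 (month_end (apply 2% monthly interest)): balance=$129.03 total_interest=$29.03
After 7 (deposit($200)): balance=$329.03 total_interest=$29.03
After 8 (deposit($1000)): balance=$1329.03 total_interest=$29.03

Answer: 1329.03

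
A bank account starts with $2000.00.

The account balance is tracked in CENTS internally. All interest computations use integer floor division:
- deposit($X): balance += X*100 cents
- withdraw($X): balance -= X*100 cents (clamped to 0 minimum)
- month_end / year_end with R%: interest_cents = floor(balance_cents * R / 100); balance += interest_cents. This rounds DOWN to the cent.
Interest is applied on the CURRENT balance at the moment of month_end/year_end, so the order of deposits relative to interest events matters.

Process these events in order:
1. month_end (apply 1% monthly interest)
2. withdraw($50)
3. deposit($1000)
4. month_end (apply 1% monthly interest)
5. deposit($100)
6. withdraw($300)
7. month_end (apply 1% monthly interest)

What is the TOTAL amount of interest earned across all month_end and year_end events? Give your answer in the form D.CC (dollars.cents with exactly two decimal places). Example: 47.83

After 1 (month_end (apply 1% monthly interest)): balance=$2020.00 total_interest=$20.00
After 2 (withdraw($50)): balance=$1970.00 total_interest=$20.00
After 3 (deposit($1000)): balance=$2970.00 total_interest=$20.00
After 4 (month_end (apply 1% monthly interest)): balance=$2999.70 total_interest=$49.70
After 5 (deposit($100)): balance=$3099.70 total_interest=$49.70
After 6 (withdraw($300)): balance=$2799.70 total_interest=$49.70
After 7 (month_end (apply 1% monthly interest)): balance=$2827.69 total_interest=$77.69

Answer: 77.69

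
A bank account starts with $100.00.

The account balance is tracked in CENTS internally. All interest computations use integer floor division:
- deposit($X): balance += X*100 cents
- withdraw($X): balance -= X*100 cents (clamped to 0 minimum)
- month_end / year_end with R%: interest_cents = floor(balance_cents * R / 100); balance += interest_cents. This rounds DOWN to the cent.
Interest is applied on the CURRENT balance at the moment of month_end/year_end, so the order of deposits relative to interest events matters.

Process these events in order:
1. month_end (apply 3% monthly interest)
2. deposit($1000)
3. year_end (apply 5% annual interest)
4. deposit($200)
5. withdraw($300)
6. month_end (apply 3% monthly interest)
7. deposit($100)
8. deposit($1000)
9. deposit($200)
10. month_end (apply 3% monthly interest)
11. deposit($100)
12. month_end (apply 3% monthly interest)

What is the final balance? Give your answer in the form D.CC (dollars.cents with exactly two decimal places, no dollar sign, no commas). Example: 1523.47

Answer: 2638.42

Derivation:
After 1 (month_end (apply 3% monthly interest)): balance=$103.00 total_interest=$3.00
After 2 (deposit($1000)): balance=$1103.00 total_interest=$3.00
After 3 (year_end (apply 5% annual interest)): balance=$1158.15 total_interest=$58.15
After 4 (deposit($200)): balance=$1358.15 total_interest=$58.15
After 5 (withdraw($300)): balance=$1058.15 total_interest=$58.15
After 6 (month_end (apply 3% monthly interest)): balance=$1089.89 total_interest=$89.89
After 7 (deposit($100)): balance=$1189.89 total_interest=$89.89
After 8 (deposit($1000)): balance=$2189.89 total_interest=$89.89
After 9 (deposit($200)): balance=$2389.89 total_interest=$89.89
After 10 (month_end (apply 3% monthly interest)): balance=$2461.58 total_interest=$161.58
After 11 (deposit($100)): balance=$2561.58 total_interest=$161.58
After 12 (month_end (apply 3% monthly interest)): balance=$2638.42 total_interest=$238.42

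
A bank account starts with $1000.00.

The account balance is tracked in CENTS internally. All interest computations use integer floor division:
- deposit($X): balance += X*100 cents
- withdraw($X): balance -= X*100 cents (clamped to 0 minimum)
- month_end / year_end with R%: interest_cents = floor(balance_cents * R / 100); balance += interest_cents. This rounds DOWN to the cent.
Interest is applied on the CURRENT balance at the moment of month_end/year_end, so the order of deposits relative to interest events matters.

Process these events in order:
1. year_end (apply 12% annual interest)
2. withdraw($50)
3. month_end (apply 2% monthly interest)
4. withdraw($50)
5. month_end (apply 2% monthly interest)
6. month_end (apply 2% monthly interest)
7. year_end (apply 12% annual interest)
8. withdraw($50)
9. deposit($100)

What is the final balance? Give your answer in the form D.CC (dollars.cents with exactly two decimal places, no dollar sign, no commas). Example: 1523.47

After 1 (year_end (apply 12% annual interest)): balance=$1120.00 total_interest=$120.00
After 2 (withdraw($50)): balance=$1070.00 total_interest=$120.00
After 3 (month_end (apply 2% monthly interest)): balance=$1091.40 total_interest=$141.40
After 4 (withdraw($50)): balance=$1041.40 total_interest=$141.40
After 5 (month_end (apply 2% monthly interest)): balance=$1062.22 total_interest=$162.22
After 6 (month_end (apply 2% monthly interest)): balance=$1083.46 total_interest=$183.46
After 7 (year_end (apply 12% annual interest)): balance=$1213.47 total_interest=$313.47
After 8 (withdraw($50)): balance=$1163.47 total_interest=$313.47
After 9 (deposit($100)): balance=$1263.47 total_interest=$313.47

Answer: 1263.47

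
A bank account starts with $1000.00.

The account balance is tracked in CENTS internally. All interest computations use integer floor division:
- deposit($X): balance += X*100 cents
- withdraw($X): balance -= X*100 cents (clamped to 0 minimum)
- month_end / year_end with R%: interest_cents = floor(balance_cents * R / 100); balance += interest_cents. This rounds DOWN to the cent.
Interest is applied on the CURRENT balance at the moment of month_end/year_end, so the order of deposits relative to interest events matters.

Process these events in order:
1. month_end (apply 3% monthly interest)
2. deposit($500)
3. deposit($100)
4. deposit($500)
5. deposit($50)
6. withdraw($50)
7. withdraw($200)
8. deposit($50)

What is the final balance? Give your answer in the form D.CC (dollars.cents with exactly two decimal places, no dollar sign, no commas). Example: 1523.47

After 1 (month_end (apply 3% monthly interest)): balance=$1030.00 total_interest=$30.00
After 2 (deposit($500)): balance=$1530.00 total_interest=$30.00
After 3 (deposit($100)): balance=$1630.00 total_interest=$30.00
After 4 (deposit($500)): balance=$2130.00 total_interest=$30.00
After 5 (deposit($50)): balance=$2180.00 total_interest=$30.00
After 6 (withdraw($50)): balance=$2130.00 total_interest=$30.00
After 7 (withdraw($200)): balance=$1930.00 total_interest=$30.00
After 8 (deposit($50)): balance=$1980.00 total_interest=$30.00

Answer: 1980.00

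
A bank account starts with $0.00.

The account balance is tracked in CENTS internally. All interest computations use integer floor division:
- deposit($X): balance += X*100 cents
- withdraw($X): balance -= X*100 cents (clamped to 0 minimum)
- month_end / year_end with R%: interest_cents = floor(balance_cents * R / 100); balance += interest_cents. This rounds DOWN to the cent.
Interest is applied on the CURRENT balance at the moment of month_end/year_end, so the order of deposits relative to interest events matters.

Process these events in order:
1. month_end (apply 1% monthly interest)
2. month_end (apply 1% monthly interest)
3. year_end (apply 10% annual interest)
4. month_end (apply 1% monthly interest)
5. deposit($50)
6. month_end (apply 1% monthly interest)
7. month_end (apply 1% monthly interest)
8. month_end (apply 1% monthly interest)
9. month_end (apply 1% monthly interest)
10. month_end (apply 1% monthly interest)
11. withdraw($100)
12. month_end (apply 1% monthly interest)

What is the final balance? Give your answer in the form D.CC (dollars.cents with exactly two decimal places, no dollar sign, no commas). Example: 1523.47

After 1 (month_end (apply 1% monthly interest)): balance=$0.00 total_interest=$0.00
After 2 (month_end (apply 1% monthly interest)): balance=$0.00 total_interest=$0.00
After 3 (year_end (apply 10% annual interest)): balance=$0.00 total_interest=$0.00
After 4 (month_end (apply 1% monthly interest)): balance=$0.00 total_interest=$0.00
After 5 (deposit($50)): balance=$50.00 total_interest=$0.00
After 6 (month_end (apply 1% monthly interest)): balance=$50.50 total_interest=$0.50
After 7 (month_end (apply 1% monthly interest)): balance=$51.00 total_interest=$1.00
After 8 (month_end (apply 1% monthly interest)): balance=$51.51 total_interest=$1.51
After 9 (month_end (apply 1% monthly interest)): balance=$52.02 total_interest=$2.02
After 10 (month_end (apply 1% monthly interest)): balance=$52.54 total_interest=$2.54
After 11 (withdraw($100)): balance=$0.00 total_interest=$2.54
After 12 (month_end (apply 1% monthly interest)): balance=$0.00 total_interest=$2.54

Answer: 0.00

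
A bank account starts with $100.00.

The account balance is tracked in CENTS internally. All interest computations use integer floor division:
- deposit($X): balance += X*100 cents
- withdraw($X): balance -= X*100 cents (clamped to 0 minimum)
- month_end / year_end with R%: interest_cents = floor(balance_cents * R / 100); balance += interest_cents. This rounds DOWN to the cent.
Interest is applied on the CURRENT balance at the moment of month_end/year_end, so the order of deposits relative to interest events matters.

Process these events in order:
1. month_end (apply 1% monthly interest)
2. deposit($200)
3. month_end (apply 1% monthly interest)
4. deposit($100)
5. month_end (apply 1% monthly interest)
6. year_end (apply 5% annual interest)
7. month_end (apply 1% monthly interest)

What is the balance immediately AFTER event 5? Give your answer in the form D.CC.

After 1 (month_end (apply 1% monthly interest)): balance=$101.00 total_interest=$1.00
After 2 (deposit($200)): balance=$301.00 total_interest=$1.00
After 3 (month_end (apply 1% monthly interest)): balance=$304.01 total_interest=$4.01
After 4 (deposit($100)): balance=$404.01 total_interest=$4.01
After 5 (month_end (apply 1% monthly interest)): balance=$408.05 total_interest=$8.05

Answer: 408.05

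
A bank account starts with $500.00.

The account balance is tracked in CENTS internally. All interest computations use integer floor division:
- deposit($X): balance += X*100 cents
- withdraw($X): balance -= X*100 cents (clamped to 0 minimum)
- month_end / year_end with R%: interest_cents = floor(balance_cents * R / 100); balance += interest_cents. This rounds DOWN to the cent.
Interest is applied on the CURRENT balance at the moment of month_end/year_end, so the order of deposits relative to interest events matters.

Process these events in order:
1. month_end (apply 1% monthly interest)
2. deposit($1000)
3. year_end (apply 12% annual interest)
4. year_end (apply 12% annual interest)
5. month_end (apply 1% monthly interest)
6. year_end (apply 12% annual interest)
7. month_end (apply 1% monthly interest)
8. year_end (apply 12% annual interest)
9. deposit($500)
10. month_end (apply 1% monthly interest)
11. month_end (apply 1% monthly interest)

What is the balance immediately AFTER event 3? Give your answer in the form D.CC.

After 1 (month_end (apply 1% monthly interest)): balance=$505.00 total_interest=$5.00
After 2 (deposit($1000)): balance=$1505.00 total_interest=$5.00
After 3 (year_end (apply 12% annual interest)): balance=$1685.60 total_interest=$185.60

Answer: 1685.60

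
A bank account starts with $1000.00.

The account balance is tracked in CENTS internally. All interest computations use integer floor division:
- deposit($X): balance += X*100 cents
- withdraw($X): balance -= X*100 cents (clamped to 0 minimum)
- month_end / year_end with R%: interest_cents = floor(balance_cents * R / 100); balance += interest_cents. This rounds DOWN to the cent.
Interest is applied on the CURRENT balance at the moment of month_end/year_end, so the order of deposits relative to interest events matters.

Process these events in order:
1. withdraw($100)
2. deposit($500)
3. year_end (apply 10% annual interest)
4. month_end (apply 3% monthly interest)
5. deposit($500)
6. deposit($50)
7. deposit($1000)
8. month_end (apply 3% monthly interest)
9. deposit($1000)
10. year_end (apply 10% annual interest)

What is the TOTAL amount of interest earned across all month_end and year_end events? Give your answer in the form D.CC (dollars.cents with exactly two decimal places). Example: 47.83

After 1 (withdraw($100)): balance=$900.00 total_interest=$0.00
After 2 (deposit($500)): balance=$1400.00 total_interest=$0.00
After 3 (year_end (apply 10% annual interest)): balance=$1540.00 total_interest=$140.00
After 4 (month_end (apply 3% monthly interest)): balance=$1586.20 total_interest=$186.20
After 5 (deposit($500)): balance=$2086.20 total_interest=$186.20
After 6 (deposit($50)): balance=$2136.20 total_interest=$186.20
After 7 (deposit($1000)): balance=$3136.20 total_interest=$186.20
After 8 (month_end (apply 3% monthly interest)): balance=$3230.28 total_interest=$280.28
After 9 (deposit($1000)): balance=$4230.28 total_interest=$280.28
After 10 (year_end (apply 10% annual interest)): balance=$4653.30 total_interest=$703.30

Answer: 703.30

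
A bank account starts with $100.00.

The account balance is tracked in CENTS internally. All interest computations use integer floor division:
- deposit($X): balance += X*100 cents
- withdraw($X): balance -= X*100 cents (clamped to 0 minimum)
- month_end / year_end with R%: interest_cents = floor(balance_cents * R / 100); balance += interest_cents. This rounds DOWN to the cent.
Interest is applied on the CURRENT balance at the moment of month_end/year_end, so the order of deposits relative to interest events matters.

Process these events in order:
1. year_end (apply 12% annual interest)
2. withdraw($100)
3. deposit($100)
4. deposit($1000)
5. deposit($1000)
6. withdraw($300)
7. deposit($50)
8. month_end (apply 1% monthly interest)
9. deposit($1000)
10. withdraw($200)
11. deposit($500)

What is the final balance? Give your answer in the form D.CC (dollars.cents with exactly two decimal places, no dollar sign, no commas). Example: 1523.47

After 1 (year_end (apply 12% annual interest)): balance=$112.00 total_interest=$12.00
After 2 (withdraw($100)): balance=$12.00 total_interest=$12.00
After 3 (deposit($100)): balance=$112.00 total_interest=$12.00
After 4 (deposit($1000)): balance=$1112.00 total_interest=$12.00
After 5 (deposit($1000)): balance=$2112.00 total_interest=$12.00
After 6 (withdraw($300)): balance=$1812.00 total_interest=$12.00
After 7 (deposit($50)): balance=$1862.00 total_interest=$12.00
After 8 (month_end (apply 1% monthly interest)): balance=$1880.62 total_interest=$30.62
After 9 (deposit($1000)): balance=$2880.62 total_interest=$30.62
After 10 (withdraw($200)): balance=$2680.62 total_interest=$30.62
After 11 (deposit($500)): balance=$3180.62 total_interest=$30.62

Answer: 3180.62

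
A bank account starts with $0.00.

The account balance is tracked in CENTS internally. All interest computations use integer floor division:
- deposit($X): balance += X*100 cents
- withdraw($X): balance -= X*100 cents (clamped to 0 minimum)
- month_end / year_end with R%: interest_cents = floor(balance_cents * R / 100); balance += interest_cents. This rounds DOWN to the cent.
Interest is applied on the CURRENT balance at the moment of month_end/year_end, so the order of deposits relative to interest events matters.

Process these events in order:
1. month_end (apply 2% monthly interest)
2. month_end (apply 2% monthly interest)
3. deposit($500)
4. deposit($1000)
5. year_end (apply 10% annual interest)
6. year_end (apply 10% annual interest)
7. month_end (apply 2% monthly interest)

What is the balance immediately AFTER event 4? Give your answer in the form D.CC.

After 1 (month_end (apply 2% monthly interest)): balance=$0.00 total_interest=$0.00
After 2 (month_end (apply 2% monthly interest)): balance=$0.00 total_interest=$0.00
After 3 (deposit($500)): balance=$500.00 total_interest=$0.00
After 4 (deposit($1000)): balance=$1500.00 total_interest=$0.00

Answer: 1500.00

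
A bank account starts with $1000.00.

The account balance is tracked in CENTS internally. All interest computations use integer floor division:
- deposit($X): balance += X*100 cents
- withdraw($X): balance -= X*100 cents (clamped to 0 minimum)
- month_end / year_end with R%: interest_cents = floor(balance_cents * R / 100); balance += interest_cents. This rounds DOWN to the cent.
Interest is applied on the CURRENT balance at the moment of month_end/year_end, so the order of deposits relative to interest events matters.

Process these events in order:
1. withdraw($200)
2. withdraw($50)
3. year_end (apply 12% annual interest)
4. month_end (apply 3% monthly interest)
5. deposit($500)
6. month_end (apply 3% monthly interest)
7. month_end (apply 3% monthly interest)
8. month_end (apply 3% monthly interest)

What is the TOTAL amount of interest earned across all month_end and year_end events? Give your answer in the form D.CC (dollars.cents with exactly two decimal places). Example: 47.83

After 1 (withdraw($200)): balance=$800.00 total_interest=$0.00
After 2 (withdraw($50)): balance=$750.00 total_interest=$0.00
After 3 (year_end (apply 12% annual interest)): balance=$840.00 total_interest=$90.00
After 4 (month_end (apply 3% monthly interest)): balance=$865.20 total_interest=$115.20
After 5 (deposit($500)): balance=$1365.20 total_interest=$115.20
After 6 (month_end (apply 3% monthly interest)): balance=$1406.15 total_interest=$156.15
After 7 (month_end (apply 3% monthly interest)): balance=$1448.33 total_interest=$198.33
After 8 (month_end (apply 3% monthly interest)): balance=$1491.77 total_interest=$241.77

Answer: 241.77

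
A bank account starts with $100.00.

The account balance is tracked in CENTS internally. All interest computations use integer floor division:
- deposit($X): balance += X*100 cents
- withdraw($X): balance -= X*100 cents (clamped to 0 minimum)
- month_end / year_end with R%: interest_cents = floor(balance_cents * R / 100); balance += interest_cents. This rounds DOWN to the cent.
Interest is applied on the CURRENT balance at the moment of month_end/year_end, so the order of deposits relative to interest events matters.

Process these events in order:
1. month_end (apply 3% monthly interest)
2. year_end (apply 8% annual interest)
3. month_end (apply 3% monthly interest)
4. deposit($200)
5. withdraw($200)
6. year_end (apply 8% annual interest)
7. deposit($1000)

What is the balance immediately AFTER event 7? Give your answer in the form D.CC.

Answer: 1123.73

Derivation:
After 1 (month_end (apply 3% monthly interest)): balance=$103.00 total_interest=$3.00
After 2 (year_end (apply 8% annual interest)): balance=$111.24 total_interest=$11.24
After 3 (month_end (apply 3% monthly interest)): balance=$114.57 total_interest=$14.57
After 4 (deposit($200)): balance=$314.57 total_interest=$14.57
After 5 (withdraw($200)): balance=$114.57 total_interest=$14.57
After 6 (year_end (apply 8% annual interest)): balance=$123.73 total_interest=$23.73
After 7 (deposit($1000)): balance=$1123.73 total_interest=$23.73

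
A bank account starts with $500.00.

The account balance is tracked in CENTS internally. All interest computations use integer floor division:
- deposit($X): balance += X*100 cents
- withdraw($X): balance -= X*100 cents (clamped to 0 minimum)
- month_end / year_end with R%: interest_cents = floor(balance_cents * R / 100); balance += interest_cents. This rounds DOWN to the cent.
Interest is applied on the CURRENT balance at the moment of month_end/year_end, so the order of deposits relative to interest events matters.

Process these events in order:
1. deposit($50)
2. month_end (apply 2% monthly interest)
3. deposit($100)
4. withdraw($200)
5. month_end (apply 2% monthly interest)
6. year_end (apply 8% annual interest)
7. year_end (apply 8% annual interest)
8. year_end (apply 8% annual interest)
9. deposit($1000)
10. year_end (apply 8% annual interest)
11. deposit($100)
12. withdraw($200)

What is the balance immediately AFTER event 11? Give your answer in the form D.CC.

Answer: 1819.70

Derivation:
After 1 (deposit($50)): balance=$550.00 total_interest=$0.00
After 2 (month_end (apply 2% monthly interest)): balance=$561.00 total_interest=$11.00
After 3 (deposit($100)): balance=$661.00 total_interest=$11.00
After 4 (withdraw($200)): balance=$461.00 total_interest=$11.00
After 5 (month_end (apply 2% monthly interest)): balance=$470.22 total_interest=$20.22
After 6 (year_end (apply 8% annual interest)): balance=$507.83 total_interest=$57.83
After 7 (year_end (apply 8% annual interest)): balance=$548.45 total_interest=$98.45
After 8 (year_end (apply 8% annual interest)): balance=$592.32 total_interest=$142.32
After 9 (deposit($1000)): balance=$1592.32 total_interest=$142.32
After 10 (year_end (apply 8% annual interest)): balance=$1719.70 total_interest=$269.70
After 11 (deposit($100)): balance=$1819.70 total_interest=$269.70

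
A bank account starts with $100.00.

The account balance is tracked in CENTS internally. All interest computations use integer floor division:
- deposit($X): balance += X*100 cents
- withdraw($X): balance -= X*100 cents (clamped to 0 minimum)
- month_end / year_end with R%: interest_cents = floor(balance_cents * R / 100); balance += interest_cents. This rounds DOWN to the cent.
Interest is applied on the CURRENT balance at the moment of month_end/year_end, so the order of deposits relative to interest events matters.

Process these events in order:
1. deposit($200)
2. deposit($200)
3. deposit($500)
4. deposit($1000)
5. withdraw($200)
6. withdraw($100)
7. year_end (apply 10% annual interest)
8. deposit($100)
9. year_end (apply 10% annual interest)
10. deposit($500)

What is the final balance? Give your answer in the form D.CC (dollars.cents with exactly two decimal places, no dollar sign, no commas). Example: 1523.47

After 1 (deposit($200)): balance=$300.00 total_interest=$0.00
After 2 (deposit($200)): balance=$500.00 total_interest=$0.00
After 3 (deposit($500)): balance=$1000.00 total_interest=$0.00
After 4 (deposit($1000)): balance=$2000.00 total_interest=$0.00
After 5 (withdraw($200)): balance=$1800.00 total_interest=$0.00
After 6 (withdraw($100)): balance=$1700.00 total_interest=$0.00
After 7 (year_end (apply 10% annual interest)): balance=$1870.00 total_interest=$170.00
After 8 (deposit($100)): balance=$1970.00 total_interest=$170.00
After 9 (year_end (apply 10% annual interest)): balance=$2167.00 total_interest=$367.00
After 10 (deposit($500)): balance=$2667.00 total_interest=$367.00

Answer: 2667.00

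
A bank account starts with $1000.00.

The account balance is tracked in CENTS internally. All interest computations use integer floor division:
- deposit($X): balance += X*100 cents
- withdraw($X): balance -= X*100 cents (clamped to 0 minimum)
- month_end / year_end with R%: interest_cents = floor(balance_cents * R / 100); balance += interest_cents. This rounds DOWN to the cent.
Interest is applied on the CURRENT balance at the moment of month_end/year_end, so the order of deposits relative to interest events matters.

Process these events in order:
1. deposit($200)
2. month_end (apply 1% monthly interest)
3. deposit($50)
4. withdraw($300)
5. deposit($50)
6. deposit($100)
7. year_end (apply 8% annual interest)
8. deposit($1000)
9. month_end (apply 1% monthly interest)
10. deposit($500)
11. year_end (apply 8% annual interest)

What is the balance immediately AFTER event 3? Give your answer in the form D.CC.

Answer: 1262.00

Derivation:
After 1 (deposit($200)): balance=$1200.00 total_interest=$0.00
After 2 (month_end (apply 1% monthly interest)): balance=$1212.00 total_interest=$12.00
After 3 (deposit($50)): balance=$1262.00 total_interest=$12.00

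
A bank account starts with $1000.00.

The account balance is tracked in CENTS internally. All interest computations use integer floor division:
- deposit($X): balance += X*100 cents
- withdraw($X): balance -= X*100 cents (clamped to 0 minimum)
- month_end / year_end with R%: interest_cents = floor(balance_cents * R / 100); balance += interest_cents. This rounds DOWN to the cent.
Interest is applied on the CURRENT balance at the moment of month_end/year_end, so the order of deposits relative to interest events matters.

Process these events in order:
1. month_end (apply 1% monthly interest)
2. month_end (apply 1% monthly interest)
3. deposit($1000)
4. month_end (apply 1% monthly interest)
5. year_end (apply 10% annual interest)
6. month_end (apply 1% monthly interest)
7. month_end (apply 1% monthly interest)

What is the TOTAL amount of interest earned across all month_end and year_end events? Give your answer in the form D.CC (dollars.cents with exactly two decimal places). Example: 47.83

After 1 (month_end (apply 1% monthly interest)): balance=$1010.00 total_interest=$10.00
After 2 (month_end (apply 1% monthly interest)): balance=$1020.10 total_interest=$20.10
After 3 (deposit($1000)): balance=$2020.10 total_interest=$20.10
After 4 (month_end (apply 1% monthly interest)): balance=$2040.30 total_interest=$40.30
After 5 (year_end (apply 10% annual interest)): balance=$2244.33 total_interest=$244.33
After 6 (month_end (apply 1% monthly interest)): balance=$2266.77 total_interest=$266.77
After 7 (month_end (apply 1% monthly interest)): balance=$2289.43 total_interest=$289.43

Answer: 289.43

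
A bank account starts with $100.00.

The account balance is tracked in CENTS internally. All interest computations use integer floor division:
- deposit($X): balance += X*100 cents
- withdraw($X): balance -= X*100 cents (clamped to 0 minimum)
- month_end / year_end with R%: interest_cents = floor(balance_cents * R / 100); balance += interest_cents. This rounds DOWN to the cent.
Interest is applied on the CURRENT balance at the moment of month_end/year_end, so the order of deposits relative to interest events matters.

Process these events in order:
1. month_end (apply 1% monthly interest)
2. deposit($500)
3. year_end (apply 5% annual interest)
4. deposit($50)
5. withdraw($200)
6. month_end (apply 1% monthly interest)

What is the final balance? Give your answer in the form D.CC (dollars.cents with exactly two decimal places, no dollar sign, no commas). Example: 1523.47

Answer: 485.86

Derivation:
After 1 (month_end (apply 1% monthly interest)): balance=$101.00 total_interest=$1.00
After 2 (deposit($500)): balance=$601.00 total_interest=$1.00
After 3 (year_end (apply 5% annual interest)): balance=$631.05 total_interest=$31.05
After 4 (deposit($50)): balance=$681.05 total_interest=$31.05
After 5 (withdraw($200)): balance=$481.05 total_interest=$31.05
After 6 (month_end (apply 1% monthly interest)): balance=$485.86 total_interest=$35.86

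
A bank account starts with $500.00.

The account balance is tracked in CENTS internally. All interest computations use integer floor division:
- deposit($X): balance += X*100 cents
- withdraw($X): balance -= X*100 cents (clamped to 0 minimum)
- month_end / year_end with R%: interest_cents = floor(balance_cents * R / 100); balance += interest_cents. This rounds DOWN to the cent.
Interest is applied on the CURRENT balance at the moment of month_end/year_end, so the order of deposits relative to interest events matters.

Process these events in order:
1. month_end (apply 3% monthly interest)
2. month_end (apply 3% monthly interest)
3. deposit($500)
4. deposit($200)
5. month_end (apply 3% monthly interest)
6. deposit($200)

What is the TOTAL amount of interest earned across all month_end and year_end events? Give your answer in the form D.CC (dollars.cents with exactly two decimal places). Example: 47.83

After 1 (month_end (apply 3% monthly interest)): balance=$515.00 total_interest=$15.00
After 2 (month_end (apply 3% monthly interest)): balance=$530.45 total_interest=$30.45
After 3 (deposit($500)): balance=$1030.45 total_interest=$30.45
After 4 (deposit($200)): balance=$1230.45 total_interest=$30.45
After 5 (month_end (apply 3% monthly interest)): balance=$1267.36 total_interest=$67.36
After 6 (deposit($200)): balance=$1467.36 total_interest=$67.36

Answer: 67.36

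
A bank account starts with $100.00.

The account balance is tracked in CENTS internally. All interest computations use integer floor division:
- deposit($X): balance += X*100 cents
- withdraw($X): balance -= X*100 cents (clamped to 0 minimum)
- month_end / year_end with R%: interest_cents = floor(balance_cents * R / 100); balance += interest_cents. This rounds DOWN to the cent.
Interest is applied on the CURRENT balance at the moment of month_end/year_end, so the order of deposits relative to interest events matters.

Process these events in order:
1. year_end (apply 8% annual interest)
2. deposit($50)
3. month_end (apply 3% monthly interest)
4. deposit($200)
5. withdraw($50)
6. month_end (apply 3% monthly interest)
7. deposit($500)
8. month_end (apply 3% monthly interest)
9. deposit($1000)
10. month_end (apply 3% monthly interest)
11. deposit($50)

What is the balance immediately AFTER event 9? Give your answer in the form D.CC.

Answer: 1846.78

Derivation:
After 1 (year_end (apply 8% annual interest)): balance=$108.00 total_interest=$8.00
After 2 (deposit($50)): balance=$158.00 total_interest=$8.00
After 3 (month_end (apply 3% monthly interest)): balance=$162.74 total_interest=$12.74
After 4 (deposit($200)): balance=$362.74 total_interest=$12.74
After 5 (withdraw($50)): balance=$312.74 total_interest=$12.74
After 6 (month_end (apply 3% monthly interest)): balance=$322.12 total_interest=$22.12
After 7 (deposit($500)): balance=$822.12 total_interest=$22.12
After 8 (month_end (apply 3% monthly interest)): balance=$846.78 total_interest=$46.78
After 9 (deposit($1000)): balance=$1846.78 total_interest=$46.78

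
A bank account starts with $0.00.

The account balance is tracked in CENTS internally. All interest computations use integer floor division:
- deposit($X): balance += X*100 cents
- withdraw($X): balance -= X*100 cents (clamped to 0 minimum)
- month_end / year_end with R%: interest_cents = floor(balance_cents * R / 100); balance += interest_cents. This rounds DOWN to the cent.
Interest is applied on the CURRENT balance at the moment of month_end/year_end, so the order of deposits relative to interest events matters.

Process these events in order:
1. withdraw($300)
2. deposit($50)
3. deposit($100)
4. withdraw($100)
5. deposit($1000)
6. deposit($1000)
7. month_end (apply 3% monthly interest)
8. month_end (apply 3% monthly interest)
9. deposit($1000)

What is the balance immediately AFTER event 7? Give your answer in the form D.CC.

After 1 (withdraw($300)): balance=$0.00 total_interest=$0.00
After 2 (deposit($50)): balance=$50.00 total_interest=$0.00
After 3 (deposit($100)): balance=$150.00 total_interest=$0.00
After 4 (withdraw($100)): balance=$50.00 total_interest=$0.00
After 5 (deposit($1000)): balance=$1050.00 total_interest=$0.00
After 6 (deposit($1000)): balance=$2050.00 total_interest=$0.00
After 7 (month_end (apply 3% monthly interest)): balance=$2111.50 total_interest=$61.50

Answer: 2111.50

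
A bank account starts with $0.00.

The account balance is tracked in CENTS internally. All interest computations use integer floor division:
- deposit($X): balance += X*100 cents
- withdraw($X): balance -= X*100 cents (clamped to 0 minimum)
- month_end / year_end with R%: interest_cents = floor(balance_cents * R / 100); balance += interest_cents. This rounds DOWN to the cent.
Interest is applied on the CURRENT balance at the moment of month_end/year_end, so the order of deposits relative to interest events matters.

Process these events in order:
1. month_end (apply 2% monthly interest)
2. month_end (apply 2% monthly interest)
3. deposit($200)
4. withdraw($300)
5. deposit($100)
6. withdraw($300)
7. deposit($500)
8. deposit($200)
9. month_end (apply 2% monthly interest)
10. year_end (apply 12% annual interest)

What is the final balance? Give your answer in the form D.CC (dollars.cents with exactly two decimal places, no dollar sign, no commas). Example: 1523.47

After 1 (month_end (apply 2% monthly interest)): balance=$0.00 total_interest=$0.00
After 2 (month_end (apply 2% monthly interest)): balance=$0.00 total_interest=$0.00
After 3 (deposit($200)): balance=$200.00 total_interest=$0.00
After 4 (withdraw($300)): balance=$0.00 total_interest=$0.00
After 5 (deposit($100)): balance=$100.00 total_interest=$0.00
After 6 (withdraw($300)): balance=$0.00 total_interest=$0.00
After 7 (deposit($500)): balance=$500.00 total_interest=$0.00
After 8 (deposit($200)): balance=$700.00 total_interest=$0.00
After 9 (month_end (apply 2% monthly interest)): balance=$714.00 total_interest=$14.00
After 10 (year_end (apply 12% annual interest)): balance=$799.68 total_interest=$99.68

Answer: 799.68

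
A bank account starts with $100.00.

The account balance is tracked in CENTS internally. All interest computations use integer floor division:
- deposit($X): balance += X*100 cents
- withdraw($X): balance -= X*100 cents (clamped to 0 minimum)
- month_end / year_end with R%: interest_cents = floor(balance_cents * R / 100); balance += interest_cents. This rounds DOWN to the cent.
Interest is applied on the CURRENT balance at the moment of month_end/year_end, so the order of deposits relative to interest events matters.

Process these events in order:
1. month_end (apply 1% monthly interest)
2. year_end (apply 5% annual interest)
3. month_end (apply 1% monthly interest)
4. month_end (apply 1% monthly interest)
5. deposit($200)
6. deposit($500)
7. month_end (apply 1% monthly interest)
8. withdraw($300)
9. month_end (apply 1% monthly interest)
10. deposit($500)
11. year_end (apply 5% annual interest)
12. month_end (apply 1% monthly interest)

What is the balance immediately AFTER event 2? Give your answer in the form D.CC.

Answer: 106.05

Derivation:
After 1 (month_end (apply 1% monthly interest)): balance=$101.00 total_interest=$1.00
After 2 (year_end (apply 5% annual interest)): balance=$106.05 total_interest=$6.05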